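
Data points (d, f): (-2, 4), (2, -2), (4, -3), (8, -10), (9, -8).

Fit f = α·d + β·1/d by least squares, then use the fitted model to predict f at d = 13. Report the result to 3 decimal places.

f̂ = -13.064

Setting ∂/∂α … = 0 gives: 169·α + 5·β = -176;  5·α + (3061/5184)·β = -53/9.
(Σd·d = 169, Σd·1/d = 5, Σ1/d·1/d = 3061/5184, Σd·f = -176, Σ1/d·f = -53/9.)
Eliminating β: (3061/5184)·(row 1) − 5·(row 2) gives (387709/5184)·α = (3061/5184)·(-176) − 5·(-53/9) = -24131/324, so α = -386096/387709.
Then β = ((-53/9) − 5·(-386096/387709))/(3061/5184) = -597312/387709.
At d = 13: f̂ = (-386096/387709)·(13) + (-597312/387709)·(1/13) = -65847536/5040217.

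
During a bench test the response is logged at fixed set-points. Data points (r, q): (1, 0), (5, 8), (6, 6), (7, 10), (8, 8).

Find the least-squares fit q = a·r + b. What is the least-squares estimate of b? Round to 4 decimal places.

b = -0.4795

Setting ∂/∂a … = 0 gives: 175·a + 27·b = 210;  27·a + 5·b = 32.
Determinant 175·5 − 27² = 146.
a = (210·5 − 27·32)/146 = 93/73; b = (175·32 − 27·210)/146 = -35/73.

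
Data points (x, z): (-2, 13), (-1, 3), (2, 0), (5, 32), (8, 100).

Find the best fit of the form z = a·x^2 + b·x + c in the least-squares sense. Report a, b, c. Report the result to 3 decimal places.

a = 1.991, b = -3.213, c = -1.720

Compute the Gram sums: Σx^2·x^2 = 4754, Σx^2·x = 636, Σx^2 = 98, Σx·x = 98, Σx = 12, Σ1 = 5.
Moment sums: Σx^2·z = 7255, Σx·z = 931, Σz = 148.
AᵀA·[a, b, c]ᵀ = Aᵀz becomes [[4754, 636, 98]; [636, 98, 12]; [98, 12, 5]]·[a, b, c]ᵀ = [7255, 931, 148]ᵀ.
Solving the 3×3 system (Gaussian elimination) gives a = 58775/29514, b = -31613/9838, c = -25381/14757.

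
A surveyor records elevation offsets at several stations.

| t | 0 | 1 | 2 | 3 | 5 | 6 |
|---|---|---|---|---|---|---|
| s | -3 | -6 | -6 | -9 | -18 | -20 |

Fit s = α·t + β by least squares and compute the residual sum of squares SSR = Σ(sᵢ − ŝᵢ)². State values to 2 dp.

Setting ∂/∂α … = 0 gives: 75·α + 17·β = -255;  17·α + 6·β = -62.
Eliminating β: 6·(row 1) − 17·(row 2) gives 161·α = 6·(-255) − 17·(-62) = -476, so α = -68/23.
Then β = ((-62) − 17·(-68/23))/6 = -45/23.
Residuals: -24/23, -25/23, 43/23, 42/23, -29/23, -7/23; SSR = 248/23.

SSR = 10.78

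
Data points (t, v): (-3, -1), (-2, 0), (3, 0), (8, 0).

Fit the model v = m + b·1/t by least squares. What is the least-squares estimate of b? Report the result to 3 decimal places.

b = 0.529

Normal-equation sums: Σ1 = 4, Σ1/t = -3/8, Σ1/t·1/t = 281/576.
And Σv = -1, Σ1/t·v = 1/3.
AᵀA·[m, b]ᵀ = Aᵀv becomes [[4, -3/8]; [-3/8, 281/576]]·[m, b]ᵀ = [-1, 1/3]ᵀ.
Eliminating b: (281/576)·(row 1) − (-3/8)·(row 2) gives (1043/576)·m = (281/576)·(-1) − (-3/8)·(1/3) = -209/576, so m = -209/1043.
Then b = ((1/3) − (-3/8)·(-209/1043))/(281/576) = 552/1043.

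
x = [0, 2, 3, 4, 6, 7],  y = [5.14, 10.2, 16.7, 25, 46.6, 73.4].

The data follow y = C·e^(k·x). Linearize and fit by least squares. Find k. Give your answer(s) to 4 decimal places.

k = 0.3782

With ln yᵢ as the transformed response and xᵢ as the regressor:
Over the data: Σx = 22.0000, Σ(x)² = 114.0000, Σln y = 18.1312, Σx·ln y = 79.0876.
Normal system: [[114.0000, 22.0000]; [22.0000, 6]]·[k, ln C]ᵀ = [79.0876, 18.1312]ᵀ.
Slope k = (n·Σx·ln y − Σx·Σln y)/(n·Σ(x)² − (Σx)²) = (6·79.0876 − 22.0000·18.1312)/200.0000 = 0.37819; ln C = (Σln y − k·Σx)/n = 1.63518.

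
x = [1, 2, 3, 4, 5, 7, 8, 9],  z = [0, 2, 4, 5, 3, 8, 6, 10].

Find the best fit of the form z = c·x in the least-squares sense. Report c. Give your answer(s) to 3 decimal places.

c = 0.984

MᵀM·[c]ᵀ = Mᵀz reads: 249·c = 245.
(Σx·x = 249, Σx·z = 245.)
Hence c = 245 / 249 ≈ 0.983936.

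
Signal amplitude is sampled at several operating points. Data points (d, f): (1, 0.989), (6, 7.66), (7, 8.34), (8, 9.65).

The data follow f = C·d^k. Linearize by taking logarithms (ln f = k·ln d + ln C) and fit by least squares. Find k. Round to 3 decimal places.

With ln fᵢ as the transformed response and ln dᵢ as the regressor:
Over the data: Σln d = 5.8171, Σ(ln d)² = 11.3210, Σln f = 6.4130, Σln d·ln f = 12.4894.
Normal system: [[11.3210, 5.8171]; [5.8171, 4]]·[k, ln C]ᵀ = [12.4894, 6.4130]ᵀ.
Solving (det = 11.4454): k = 1.10549, ln C = -0.00445.

k = 1.105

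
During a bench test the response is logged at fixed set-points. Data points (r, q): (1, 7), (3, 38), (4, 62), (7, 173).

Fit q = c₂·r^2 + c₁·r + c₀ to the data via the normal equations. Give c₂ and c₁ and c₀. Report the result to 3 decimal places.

c₂ = 3.083, c₁ = 2.983, c₀ = 1.000

Normal-equation sums: Σr^2·r^2 = 2739, Σr^2·r = 435, Σr^2 = 75, Σr·r = 75, Σr = 15, Σ1 = 4.
For Aᵀq: Σr^2·q = 9818, Σr·q = 1580, Σq = 280.
AᵀA·[c₂, c₁, c₀]ᵀ = Aᵀq becomes [[2739, 435, 75]; [435, 75, 15]; [75, 15, 4]]·[c₂, c₁, c₀]ᵀ = [9818, 1580, 280]ᵀ.
Inverting the 3×3 Gram matrix, [c₂, c₁, c₀]ᵀ = [37/12, 179/60, 1]ᵀ.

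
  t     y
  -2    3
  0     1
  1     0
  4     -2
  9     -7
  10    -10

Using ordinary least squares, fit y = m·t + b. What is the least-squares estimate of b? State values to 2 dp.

Entries of AᵀA: Σt·t = 202, Σt = 22, Σ1 = 6.
Right-hand side: Σt·y = -177, Σy = -15.
Determinant 202·6 − 22² = 728.
m = ((-177)·6 − 22·(-15))/728 = -183/182; b = (202·(-15) − 22·(-177))/728 = 108/91.

b = 1.19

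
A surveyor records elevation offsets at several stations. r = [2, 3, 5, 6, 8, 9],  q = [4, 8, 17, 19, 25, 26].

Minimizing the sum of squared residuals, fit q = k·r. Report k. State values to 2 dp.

k = 3.04

Entries of AᵀA: Σr·r = 219.
And Σr·q = 665.
AᵀA·[k]ᵀ = Aᵀq becomes [[219]]·[k]ᵀ = [665]ᵀ.
Hence k = 665 / 219 ≈ 3.03653.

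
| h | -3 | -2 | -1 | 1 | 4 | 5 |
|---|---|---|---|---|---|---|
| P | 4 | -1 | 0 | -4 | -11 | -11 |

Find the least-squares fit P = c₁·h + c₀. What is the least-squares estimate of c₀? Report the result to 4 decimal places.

c₀ = -2.6125

Sums needed: Σh·h = 56, Σh = 4, Σ1 = 6.
And Σh·P = -113, ΣP = -23.
Eliminating c₀: 6·(row 1) − 4·(row 2) gives 320·c₁ = 6·(-113) − 4·(-23) = -586, so c₁ = -293/160.
Then c₀ = ((-23) − 4·(-293/160))/6 = -209/80.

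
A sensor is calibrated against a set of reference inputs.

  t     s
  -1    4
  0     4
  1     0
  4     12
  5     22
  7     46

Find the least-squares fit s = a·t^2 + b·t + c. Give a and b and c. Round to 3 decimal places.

a = 1.196, b = -2.060, c = 1.816

Sums needed: Σt^2·t^2 = 3284, Σt^2·t = 532, Σt^2 = 92, Σt·t = 92, Σt = 16, Σ1 = 6.
And Σt^2·s = 3000, Σt·s = 476, Σs = 88.
Normal equations: [[3284, 532, 92]; [532, 92, 16]; [92, 16, 6]]·[a, b, c]ᵀ = [3000, 476, 88]ᵀ.
Row-reducing yields a = 2297/1920, b = -791/384, c = 581/320.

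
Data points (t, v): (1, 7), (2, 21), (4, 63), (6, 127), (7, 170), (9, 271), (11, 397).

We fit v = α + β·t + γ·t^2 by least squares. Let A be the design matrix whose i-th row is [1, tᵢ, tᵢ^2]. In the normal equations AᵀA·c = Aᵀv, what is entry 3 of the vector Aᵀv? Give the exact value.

Entry 3 ↔ basis t^2, so (Aᵀv)_{3} = Σᵢ (t^2)·vᵢ = (1)·(7) + (4)·(21) + (16)·(63) + (36)·(127) + (49)·(170) + (81)·(271) + (121)·(397) = 83989.

83989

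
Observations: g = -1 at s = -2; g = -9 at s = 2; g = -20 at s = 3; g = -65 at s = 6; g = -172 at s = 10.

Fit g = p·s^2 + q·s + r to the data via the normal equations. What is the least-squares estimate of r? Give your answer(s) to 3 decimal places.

The normal equations are: 11409·p + 1243·q + 153·r = -19760;  1243·p + 153·q + 19·r = -2186;  153·p + 19·q + 5·r = -267.
Row-reducing yields p = -100911/66152, q = -132769/66152, r = 29941/33076.

r = 0.905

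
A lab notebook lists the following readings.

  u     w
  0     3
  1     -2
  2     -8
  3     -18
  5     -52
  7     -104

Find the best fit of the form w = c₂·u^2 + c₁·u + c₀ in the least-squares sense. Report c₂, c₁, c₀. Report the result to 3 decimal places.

The normal equations are: 3124·c₂ + 504·c₁ + 88·c₀ = -6592;  504·c₂ + 88·c₁ + 18·c₀ = -1060;  88·c₂ + 18·c₁ + 6·c₀ = -181.
Row-reducing yields c₂ = -3671/1775, c₁ = -431/710, c₀ = 3528/1775.

c₂ = -2.068, c₁ = -0.607, c₀ = 1.988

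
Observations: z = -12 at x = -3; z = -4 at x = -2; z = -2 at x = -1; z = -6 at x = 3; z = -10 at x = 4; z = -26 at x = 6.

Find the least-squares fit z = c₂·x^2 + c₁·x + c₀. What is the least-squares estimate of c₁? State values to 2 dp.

AᵀA·[c₂, c₁, c₀]ᵀ = Aᵀz reads: 1731·c₂ + 271·c₁ + 75·c₀ = -1276;  271·c₂ + 75·c₁ + 7·c₀ = -168;  75·c₂ + 7·c₁ + 6·c₀ = -60.
(Σx^2·x^2 = 1731, Σx^2·x = 271, Σx^2 = 75, Σx·x = 75, Σx = 7, Σ1 = 6, Σx^2·z = -1276, Σx·z = -168, Σz = -60.)
Solving the 3×3 system (Gaussian elimination) gives c₂ = -25757/29040, c₁ = 9379/9680, c₀ = -79/1815.

c₁ = 0.97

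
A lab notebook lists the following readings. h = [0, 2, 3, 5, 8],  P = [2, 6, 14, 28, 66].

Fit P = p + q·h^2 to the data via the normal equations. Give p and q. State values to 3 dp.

The normal equations are: 5·p + 102·q = 116;  102·p + 4818·q = 5074.
Determinant 5·4818 − 102² = 13686.
p = (116·4818 − 102·5074)/13686 = 6890/2281; q = (5·5074 − 102·116)/13686 = 6769/6843.

p = 3.021, q = 0.989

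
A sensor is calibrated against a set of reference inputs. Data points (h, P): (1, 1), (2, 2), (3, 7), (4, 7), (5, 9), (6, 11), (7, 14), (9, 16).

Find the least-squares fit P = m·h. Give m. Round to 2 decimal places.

m = 1.84

Sums needed: Σh·h = 221.
For AᵀP: Σh·P = 407.
So AᵀA·[m]ᵀ = AᵀP: [[221]]·[m]ᵀ = [407]ᵀ.
m = 407/221 = 1.84163.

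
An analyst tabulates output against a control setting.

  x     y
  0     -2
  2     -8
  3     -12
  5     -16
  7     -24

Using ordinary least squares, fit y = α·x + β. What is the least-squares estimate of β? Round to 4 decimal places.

β = -2.0137

Compute the Gram sums: Σx·x = 87, Σx = 17, Σ1 = 5.
Right-hand side: Σx·y = -300, Σy = -62.
Normal equations: [[87, 17]; [17, 5]]·[α, β]ᵀ = [-300, -62]ᵀ.
Eliminating β: 5·(row 1) − 17·(row 2) gives 146·α = 5·(-300) − 17·(-62) = -446, so α = -223/73.
Then β = ((-62) − 17·(-223/73))/5 = -147/73.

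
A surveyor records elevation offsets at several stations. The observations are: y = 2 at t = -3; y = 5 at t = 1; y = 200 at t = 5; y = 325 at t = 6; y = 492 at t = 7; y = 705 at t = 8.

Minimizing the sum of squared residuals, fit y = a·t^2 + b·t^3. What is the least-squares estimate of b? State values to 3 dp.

With design matrix X, XᵀX = [[8500, 60234]; [60234, 442804]] and Xᵀy = [85951, 624867]ᵀ.
det = 8500·442804 − 60234² = 135699244.
a = (85951·442804 − 60234·624867)/135699244 = 210603863/67849622; b = (8500·624867 − 60234·85951)/135699244 = 67098483/67849622.

b = 0.989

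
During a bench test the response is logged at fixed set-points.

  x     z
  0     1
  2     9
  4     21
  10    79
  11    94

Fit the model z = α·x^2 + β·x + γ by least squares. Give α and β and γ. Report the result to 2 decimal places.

Setting ∂/∂α … = 0 gives: 24913·α + 2403·β + 241·γ = 19646;  2403·α + 241·β + 27·γ = 1926;  241·α + 27·β + 5·γ = 204.
(Σx^2·x^2 = 24913, Σx^2·x = 2403, Σx^2 = 241, Σx·x = 241, Σx = 27, Σ1 = 5, Σx^2·z = 19646, Σx·z = 1926, Σz = 204.)
Inverting the 3×3 Gram matrix, [α, β, γ]ᵀ = [479/962, 23697/8177, 18823/16354]ᵀ.

α = 0.50, β = 2.90, γ = 1.15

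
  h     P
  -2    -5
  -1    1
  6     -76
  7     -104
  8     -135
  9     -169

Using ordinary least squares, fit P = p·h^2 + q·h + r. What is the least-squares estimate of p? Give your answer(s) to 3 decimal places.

Forming MᵀM = [[14371, 1791, 235]; [1791, 235, 27]; [235, 27, 6]] and MᵀP = [-30180, -3776, -488]ᵀ gives MᵀM·[p, q, r]ᵀ = MᵀP.
Inverting the 3×3 Gram matrix, [p, q, r]ᵀ = [-29141/14524, -13859/14524, 5609/3631]ᵀ.

p = -2.006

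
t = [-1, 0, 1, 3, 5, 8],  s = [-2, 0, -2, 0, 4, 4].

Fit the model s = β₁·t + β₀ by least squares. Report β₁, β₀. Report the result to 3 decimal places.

β₁ = 0.721, β₀ = -1.256

The normal equations are: 100·β₁ + 16·β₀ = 52;  16·β₁ + 6·β₀ = 4.
det = 100·6 − 16² = 344.
β₁ = (52·6 − 16·4)/344 = 31/43; β₀ = (100·4 − 16·52)/344 = -54/43.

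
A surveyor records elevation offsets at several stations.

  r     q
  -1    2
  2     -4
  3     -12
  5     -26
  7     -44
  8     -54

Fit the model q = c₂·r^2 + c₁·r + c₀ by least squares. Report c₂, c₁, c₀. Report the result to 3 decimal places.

Entries of XᵀX: Σr^2·r^2 = 7220, Σr^2·r = 1014, Σr^2 = 152, Σr·r = 152, Σr = 24, Σ1 = 6.
For Xᵀq: Σr^2·q = -6384, Σr·q = -916, Σq = -138.
Solving the 3×3 system (Gaussian elimination) gives c₂ = -1494/2555, c₁ = -5776/2555, c₀ = 2187/2555.

c₂ = -0.585, c₁ = -2.261, c₀ = 0.856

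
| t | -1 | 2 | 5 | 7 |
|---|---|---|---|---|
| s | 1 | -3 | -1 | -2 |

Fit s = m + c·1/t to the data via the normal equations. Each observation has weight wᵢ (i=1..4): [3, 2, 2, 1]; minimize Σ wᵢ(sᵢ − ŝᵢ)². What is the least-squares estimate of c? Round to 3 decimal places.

The normal system AᵀWA·[m, c]ᵀ = AᵀWs is [[8, -51/35]; [-51/35, 8821/2450]]·[m, c]ᵀ = [-7, -234/35]ᵀ.
Determinant 8·(8821/2450) − (-51/35)² = 667/25.
m = ((-7)·(8821/2450) − (-51/35)·(-234/35))/(667/25) = -85615/65366; c = (8·(-234/35) − (-51/35)·(-7))/(667/25) = -11145/4669.

c = -2.387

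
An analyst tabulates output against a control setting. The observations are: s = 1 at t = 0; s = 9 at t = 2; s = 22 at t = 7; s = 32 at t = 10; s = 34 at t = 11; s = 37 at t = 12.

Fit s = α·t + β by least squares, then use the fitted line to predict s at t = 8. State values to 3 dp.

ŝ = 25.444

Sums needed: Σt·t = 418, Σt = 42, Σ1 = 6.
And Σt·s = 1310, Σs = 135.
Normal equations: [[418, 42]; [42, 6]]·[α, β]ᵀ = [1310, 135]ᵀ.
Eliminating β: 6·(row 1) − 42·(row 2) gives 744·α = 6·1310 − 42·135 = 2190, so α = 365/124.
Then β = (135 − 42·(365/124))/6 = 235/124.
At t = 8: ŝ = (365/124)·(8) + (235/124)·(1) = 3155/124.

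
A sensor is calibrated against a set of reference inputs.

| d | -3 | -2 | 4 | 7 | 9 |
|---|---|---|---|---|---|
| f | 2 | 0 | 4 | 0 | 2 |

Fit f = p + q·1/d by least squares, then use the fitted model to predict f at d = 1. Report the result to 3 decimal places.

Setting ∂/∂p … = 0 gives: 5·p + (-83/252)·q = 8;  (-83/252)·p + (28981/63504)·q = 5/9.
(Σ1 = 5, Σ1/d = -83/252, Σ1/d·1/d = 28981/63504, Σf = 8, Σ1/d·f = 5/9.)
det = 5·(28981/63504) − (-83/252)² = 8626/3969.
p = (8·(28981/63504) − (-83/252)·(5/9))/(8626/3969) = 60867/34504; q = (5·(5/9) − (-83/252)·8)/(8626/3969) = 21483/8626.
At d = 1: f̂ = (60867/34504)·(1) + (21483/8626)·(1) = 146799/34504.

f̂ = 4.255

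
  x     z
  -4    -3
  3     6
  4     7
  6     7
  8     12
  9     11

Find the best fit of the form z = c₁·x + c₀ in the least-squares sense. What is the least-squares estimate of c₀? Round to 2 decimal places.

c₀ = 1.84

The normal system AᵀA·[c₁, c₀]ᵀ = Aᵀz is [[222, 26]; [26, 6]]·[c₁, c₀]ᵀ = [295, 40]ᵀ.
Determinant 222·6 − 26² = 656.
c₁ = (295·6 − 26·40)/656 = 365/328; c₀ = (222·40 − 26·295)/656 = 605/328.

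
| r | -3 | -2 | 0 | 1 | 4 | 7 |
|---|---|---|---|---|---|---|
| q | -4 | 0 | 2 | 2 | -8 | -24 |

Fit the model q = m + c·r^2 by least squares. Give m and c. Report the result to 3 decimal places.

Entries of MᵀM: Σ1 = 6, Σr^2 = 79, Σr^2·r^2 = 2755.
Moment sums: Σq = -32, Σr^2·q = -1338.
Normal equations: [[6, 79]; [79, 2755]]·[m, c]ᵀ = [-32, -1338]ᵀ.
Determinant 6·2755 − 79² = 10289.
m = ((-32)·2755 − 79·(-1338))/10289 = 17542/10289; c = (6·(-1338) − 79·(-32))/10289 = -5500/10289.

m = 1.705, c = -0.535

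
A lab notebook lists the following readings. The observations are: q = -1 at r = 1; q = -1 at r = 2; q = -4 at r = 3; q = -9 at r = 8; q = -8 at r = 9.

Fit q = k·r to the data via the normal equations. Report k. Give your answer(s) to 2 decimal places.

k = -1.00

Sums needed: Σr·r = 159.
Moment sums: Σr·q = -159.
So AᵀA·[k]ᵀ = Aᵀq: [[159]]·[k]ᵀ = [-159]ᵀ.
Hence k = -159 / 159 ≈ -1.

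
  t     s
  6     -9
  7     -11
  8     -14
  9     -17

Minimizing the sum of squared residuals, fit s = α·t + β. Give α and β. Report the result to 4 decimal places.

With design matrix M, MᵀM = [[230, 30]; [30, 4]] and Mᵀs = [-396, -51]ᵀ.
Eliminating β: 4·(row 1) − 30·(row 2) gives 20·α = 4·(-396) − 30·(-51) = -54, so α = -27/10.
Then β = ((-51) − 30·(-27/10))/4 = 15/2.

α = -2.7000, β = 7.5000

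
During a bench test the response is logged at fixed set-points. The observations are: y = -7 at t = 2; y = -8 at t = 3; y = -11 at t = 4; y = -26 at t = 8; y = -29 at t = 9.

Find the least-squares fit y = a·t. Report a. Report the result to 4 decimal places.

Sums needed: Σt·t = 174.
For Aᵀy: Σt·y = -551.
So AᵀA·[a]ᵀ = Aᵀy: [[174]]·[a]ᵀ = [-551]ᵀ.
a = (-551)/174 = -3.16667.

a = -3.1667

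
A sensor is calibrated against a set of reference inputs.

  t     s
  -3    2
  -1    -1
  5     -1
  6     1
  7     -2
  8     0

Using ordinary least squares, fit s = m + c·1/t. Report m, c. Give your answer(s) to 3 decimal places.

m = -0.177, c = -0.090

The normal system XᵀX·[m, c]ᵀ = Xᵀs is [[6, -587/840]; [-587/840, 857249/705600]]·[m, c]ᵀ = [-1, 1/70]ᵀ.
det = 6·(857249/705600) − (-587/840)² = 191957/28224.
m = ((-1)·(857249/705600) − (-587/840)·(1/70))/(191957/28224) = -170041/959785; c = (6·(1/70) − (-587/840)·(-1))/(191957/28224) = -17304/191957.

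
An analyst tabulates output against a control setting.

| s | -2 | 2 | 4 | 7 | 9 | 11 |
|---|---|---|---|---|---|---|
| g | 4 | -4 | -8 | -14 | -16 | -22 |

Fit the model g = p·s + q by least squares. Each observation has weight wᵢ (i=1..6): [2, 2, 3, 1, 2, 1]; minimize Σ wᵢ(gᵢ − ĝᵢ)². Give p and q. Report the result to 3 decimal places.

p = -1.901, q = -0.070

Entries of XᵀWX: Σwᵢ·s·s = 396, Σwᵢ·s = 48, Σwᵢ·1 = 11.
For XᵀWg: Σwᵢ·s·g = -756, Σwᵢ·g = -92.
So XᵀWX·[p, q]ᵀ = XᵀWg: [[396, 48]; [48, 11]]·[p, q]ᵀ = [-756, -92]ᵀ.
Eliminating q: 11·(row 1) − 48·(row 2) gives 2052·p = 11·(-756) − 48·(-92) = -3900, so p = -325/171.
Then q = ((-92) − 48·(-325/171))/11 = -4/57.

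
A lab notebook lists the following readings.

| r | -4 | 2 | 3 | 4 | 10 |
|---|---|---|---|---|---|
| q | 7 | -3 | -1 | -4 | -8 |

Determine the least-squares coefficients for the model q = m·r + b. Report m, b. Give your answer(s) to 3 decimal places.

m = -1.060, b = 1.380

Setting ∂/∂m … = 0 gives: 145·m + 15·b = -133;  15·m + 5·b = -9.
(Σr·r = 145, Σr = 15, Σ1 = 5, Σr·q = -133, Σq = -9.)
Determinant 145·5 − 15² = 500.
m = ((-133)·5 − 15·(-9))/500 = -53/50; b = (145·(-9) − 15·(-133))/500 = 69/50.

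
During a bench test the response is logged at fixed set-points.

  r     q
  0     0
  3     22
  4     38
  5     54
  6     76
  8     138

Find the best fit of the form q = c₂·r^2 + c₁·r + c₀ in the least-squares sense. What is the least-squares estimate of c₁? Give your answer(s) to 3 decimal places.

With design matrix A, AᵀA = [[6354, 944, 150]; [944, 150, 26]; [150, 26, 6]] and Aᵀq = [13724, 2048, 328]ᵀ.
Solving the 3×3 system (Gaussian elimination) gives c₂ = 2356/1155, c₁ = 278/385, c₀ = 626/1155.

c₁ = 0.722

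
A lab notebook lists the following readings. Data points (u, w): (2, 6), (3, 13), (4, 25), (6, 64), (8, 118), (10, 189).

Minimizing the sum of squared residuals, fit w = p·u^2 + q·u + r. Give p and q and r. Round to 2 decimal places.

The normal system MᵀM·[p, q, r]ᵀ = Mᵀw is [[15745, 1827, 229]; [1827, 229, 33]; [229, 33, 6]]·[p, q, r]ᵀ = [29297, 3369, 415]ᵀ.
Inverting the 3×3 Gram matrix, [p, q, r]ᵀ = [13595/6404, -79707/32020, 29363/16010]ᵀ.

p = 2.12, q = -2.49, r = 1.83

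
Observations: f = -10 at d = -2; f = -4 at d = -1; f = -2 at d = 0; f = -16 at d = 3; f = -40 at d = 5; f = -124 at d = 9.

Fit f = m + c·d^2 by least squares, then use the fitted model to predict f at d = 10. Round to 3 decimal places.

f̂ = -152.437

Setting ∂/∂m … = 0 gives: 6·m + 120·c = -196;  120·m + 7284·c = -11232.
(Σ1 = 6, Σd^2 = 120, Σd^2·d^2 = 7284, Σf = -196, Σd^2·f = -11232.)
Eliminating c: 7284·(row 1) − 120·(row 2) gives 29304·m = 7284·(-196) − 120·(-11232) = -79824, so m = -3326/1221.
Then c = ((-11232) − 120·(-3326/1221))/7284 = -1828/1221.
At d = 10: f̂ = (-3326/1221)·(1) + (-1828/1221)·(100) = -62042/407.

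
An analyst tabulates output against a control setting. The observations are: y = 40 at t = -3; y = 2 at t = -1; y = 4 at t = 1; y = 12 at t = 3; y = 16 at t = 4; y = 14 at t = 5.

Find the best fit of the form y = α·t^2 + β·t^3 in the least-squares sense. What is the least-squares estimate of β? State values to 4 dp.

β = -0.4817

Compute the Gram sums: Σt^2·t^2 = 1045, Σt^2·t^3 = 4149, Σt^3·t^3 = 21181.
And Σt^2·y = 1080, Σt^3·y = 2020.
Normal equations: [[1045, 4149]; [4149, 21181]]·[α, β]ᵀ = [1080, 2020]ᵀ.
Δ = 1045·21181 − 4149² = 4919944.
α = (1080·21181 − 4149·2020)/4919944 = 3623625/1229986; β = (1045·2020 − 4149·1080)/4919944 = -592505/1229986.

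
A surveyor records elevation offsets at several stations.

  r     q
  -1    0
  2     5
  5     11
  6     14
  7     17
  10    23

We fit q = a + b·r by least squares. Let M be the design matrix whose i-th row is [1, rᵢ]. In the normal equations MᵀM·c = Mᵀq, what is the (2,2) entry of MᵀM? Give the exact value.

215

Row 2 ↔ basis r, column 2 ↔ basis r, so (MᵀM)_{2,2} = Σᵢ (r)·(r) = (-1)·(-1) + (2)·(2) + (5)·(5) + (6)·(6) + (7)·(7) + (10)·(10) = 215.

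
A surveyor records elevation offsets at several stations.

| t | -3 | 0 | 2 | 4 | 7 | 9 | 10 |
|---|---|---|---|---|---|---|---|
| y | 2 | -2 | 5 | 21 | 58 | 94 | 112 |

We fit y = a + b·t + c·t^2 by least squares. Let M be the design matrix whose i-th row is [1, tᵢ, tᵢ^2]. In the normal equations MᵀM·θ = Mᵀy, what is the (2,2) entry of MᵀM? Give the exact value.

Row 2 ↔ basis t, column 2 ↔ basis t, so (MᵀM)_{2,2} = Σᵢ (t)·(t) = (-3)·(-3) + (0)·(0) + (2)·(2) + (4)·(4) + (7)·(7) + (9)·(9) + (10)·(10) = 259.

259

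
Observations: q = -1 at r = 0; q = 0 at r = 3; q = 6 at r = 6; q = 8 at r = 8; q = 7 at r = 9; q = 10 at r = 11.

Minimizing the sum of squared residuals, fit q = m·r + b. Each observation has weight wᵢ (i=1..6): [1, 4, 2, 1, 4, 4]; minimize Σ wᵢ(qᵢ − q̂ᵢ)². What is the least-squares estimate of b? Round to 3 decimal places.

b = -2.384

With design matrix M, MᵀWM = [[980, 112]; [112, 16]] and MᵀWq = [828, 87]ᵀ.
Determinant 980·16 − 112² = 3136.
m = (828·16 − 112·87)/3136 = 219/196; b = (980·87 − 112·828)/3136 = -267/112.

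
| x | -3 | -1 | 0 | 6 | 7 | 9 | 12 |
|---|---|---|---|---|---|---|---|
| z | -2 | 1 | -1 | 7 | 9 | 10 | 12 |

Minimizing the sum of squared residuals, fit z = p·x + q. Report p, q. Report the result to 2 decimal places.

p = 0.99, q = 0.90

From the data, Σx·x = 320, Σx = 30, Σ1 = 7.
Moment sums: Σx·z = 344, Σz = 36.
So MᵀM·[p, q]ᵀ = Mᵀz: [[320, 30]; [30, 7]]·[p, q]ᵀ = [344, 36]ᵀ.
Δ = 320·7 − 30² = 1340.
p = (344·7 − 30·36)/1340 = 332/335; q = (320·36 − 30·344)/1340 = 60/67.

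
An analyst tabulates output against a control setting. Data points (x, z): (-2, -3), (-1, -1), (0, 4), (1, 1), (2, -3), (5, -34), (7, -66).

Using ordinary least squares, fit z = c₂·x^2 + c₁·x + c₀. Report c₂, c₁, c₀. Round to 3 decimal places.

c₂ = -1.408, c₁ = 0.018, c₀ = 2.297

Normal-equation sums: Σx^2·x^2 = 3060, Σx^2·x = 468, Σx^2 = 84, Σx·x = 84, Σx = 12, Σ1 = 7.
And Σx^2·z = -4108, Σx·z = -630, Σz = -102.
MᵀM·[c₂, c₁, c₀]ᵀ = Mᵀz becomes [[3060, 468, 84]; [468, 84, 12]; [84, 12, 7]]·[c₂, c₁, c₀]ᵀ = [-4108, -630, -102]ᵀ.
Inverting the 3×3 Gram matrix, [c₂, c₁, c₀]ᵀ = [-10343/7344, 5/272, 703/306]ᵀ.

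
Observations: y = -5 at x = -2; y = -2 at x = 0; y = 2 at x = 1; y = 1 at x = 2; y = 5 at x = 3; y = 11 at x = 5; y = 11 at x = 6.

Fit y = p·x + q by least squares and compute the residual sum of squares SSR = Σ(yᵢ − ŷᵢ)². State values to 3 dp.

SSR = 8.954

Compute the Gram sums: Σx·x = 79, Σx = 15, Σ1 = 7.
Moment sums: Σx·y = 150, Σy = 23.
Normal equations: [[79, 15]; [15, 7]]·[p, q]ᵀ = [150, 23]ᵀ.
Δ = 79·7 − 15² = 328.
p = (150·7 − 15·23)/328 = 705/328; q = (79·23 − 15·150)/328 = -433/328.
Residuals: 203/328, -223/328, 48/41, -649/328, -21/164, 129/82, -189/328; SSR = 2937/328.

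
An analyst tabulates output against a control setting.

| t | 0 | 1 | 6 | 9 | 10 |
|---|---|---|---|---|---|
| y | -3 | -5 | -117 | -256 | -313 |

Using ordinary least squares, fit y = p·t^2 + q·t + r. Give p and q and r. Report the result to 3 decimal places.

Setting ∂/∂p … = 0 gives: 17858·p + 1946·q + 218·r = -56253;  1946·p + 218·q + 26·r = -6141;  218·p + 26·q + 5·r = -694.
Solving the 3×3 system (Gaussian elimination) gives p = -9916/3297, q = -7075/6594, r = -2297/1099.

p = -3.008, q = -1.073, r = -2.090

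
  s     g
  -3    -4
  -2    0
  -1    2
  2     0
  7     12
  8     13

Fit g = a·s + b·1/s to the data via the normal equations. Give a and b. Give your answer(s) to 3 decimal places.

a = 1.725, b = -4.661

Normal-equation sums: Σs·s = 131, Σs·1/s = 6, Σ1/s·1/s = 46489/28224.
Right-hand side: Σs·g = 198, Σ1/s·g = 449/168.
Normal equations: [[131, 6]; [6, 46489/28224]]·[a, b]ᵀ = [198, 449/168]ᵀ.
det = 131·(46489/28224) − 6² = 5073995/28224.
a = (198·(46489/28224) − 6·(449/168))/(5073995/28224) = 1750446/1014799; b = (131·(449/168) − 6·198)/(5073995/28224) = -4729704/1014799.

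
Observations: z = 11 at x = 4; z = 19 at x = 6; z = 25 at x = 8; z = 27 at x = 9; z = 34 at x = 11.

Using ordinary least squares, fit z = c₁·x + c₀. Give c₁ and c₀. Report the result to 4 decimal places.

c₁ = 3.1986, c₀ = -1.1096

Compute the Gram sums: Σx·x = 318, Σx = 38, Σ1 = 5.
For Mᵀz: Σx·z = 975, Σz = 116.
det = 318·5 − 38² = 146.
c₁ = (975·5 − 38·116)/146 = 467/146; c₀ = (318·116 − 38·975)/146 = -81/73.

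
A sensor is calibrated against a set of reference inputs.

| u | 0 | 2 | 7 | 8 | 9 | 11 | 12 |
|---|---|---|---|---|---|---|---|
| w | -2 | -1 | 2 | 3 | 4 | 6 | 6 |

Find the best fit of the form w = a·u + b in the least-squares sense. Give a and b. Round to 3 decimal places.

Forming AᵀA = [[463, 49]; [49, 7]] and Aᵀw = [210, 18]ᵀ gives AᵀA·[a, b]ᵀ = Aᵀw.
det = 463·7 − 49² = 840.
a = (210·7 − 49·18)/840 = 7/10; b = (463·18 − 49·210)/840 = -163/70.

a = 0.700, b = -2.329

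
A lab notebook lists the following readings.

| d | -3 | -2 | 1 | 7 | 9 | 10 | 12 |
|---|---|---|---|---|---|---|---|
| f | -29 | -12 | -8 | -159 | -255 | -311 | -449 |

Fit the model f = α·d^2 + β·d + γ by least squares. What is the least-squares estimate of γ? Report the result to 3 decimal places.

With design matrix M, MᵀM = [[39796, 3766, 388]; [3766, 388, 34]; [388, 34, 7]] and Mᵀf = [-124519, -11803, -1223]ᵀ.
Inverting the 3×3 Gram matrix, [α, β, γ]ᵀ = [-125407/41706, -192187/208530, -124006/34755]ᵀ.

γ = -3.568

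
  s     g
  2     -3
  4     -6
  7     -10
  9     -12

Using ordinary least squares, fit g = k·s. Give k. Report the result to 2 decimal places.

k = -1.39

The normal system XᵀX·[k]ᵀ = Xᵀg is [[150]]·[k]ᵀ = [-208]ᵀ.
k = (-208)/150 = -1.38667.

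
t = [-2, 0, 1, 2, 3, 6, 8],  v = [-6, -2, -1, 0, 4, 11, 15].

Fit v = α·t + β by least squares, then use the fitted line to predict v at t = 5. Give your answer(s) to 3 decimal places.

v̂ = 8.249

From the data, Σt·t = 118, Σt = 18, Σ1 = 7.
For Xᵀv: Σt·v = 209, Σv = 21.
Normal equations: [[118, 18]; [18, 7]]·[α, β]ᵀ = [209, 21]ᵀ.
det = 118·7 − 18² = 502.
α = (209·7 − 18·21)/502 = 1085/502; β = (118·21 − 18·209)/502 = -642/251.
At t = 5: v̂ = (1085/502)·(5) + (-642/251)·(1) = 4141/502.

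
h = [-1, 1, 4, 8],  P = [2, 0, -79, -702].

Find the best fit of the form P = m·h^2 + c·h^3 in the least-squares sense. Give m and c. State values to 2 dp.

m = 1.09, c = -1.51

The normal equations are: 4354·m + 33792·c = -46190;  33792·m + 266242·c = -364482.
(Σh^2·h^2 = 4354, Σh^2·h^3 = 33792, Σh^3·h^3 = 266242, Σh^2·P = -46190, Σh^3·P = -364482.)
Eliminating c: 266242·(row 1) − 33792·(row 2) gives 17318404·m = 266242·(-46190) − 33792·(-364482) = 18857764, so m = 4714441/4329601.
Then c = ((-364482) − 33792·(4714441/4329601))/266242 = -6525537/4329601.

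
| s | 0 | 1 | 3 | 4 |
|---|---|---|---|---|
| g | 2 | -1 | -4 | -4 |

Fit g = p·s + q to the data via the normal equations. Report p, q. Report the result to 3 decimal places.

Normal-equation sums: Σs·s = 26, Σs = 8, Σ1 = 4.
And Σs·g = -29, Σg = -7.
Eliminating q: 4·(row 1) − 8·(row 2) gives 40·p = 4·(-29) − 8·(-7) = -60, so p = -3/2.
Then q = ((-7) − 8·(-3/2))/4 = 5/4.

p = -1.500, q = 1.250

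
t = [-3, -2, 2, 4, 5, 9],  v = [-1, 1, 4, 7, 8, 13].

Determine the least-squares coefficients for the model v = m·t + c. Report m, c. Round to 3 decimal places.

MᵀM·[m, c]ᵀ = Mᵀv reads: 139·m + 15·c = 194;  15·m + 6·c = 32.
Eliminating c: 6·(row 1) − 15·(row 2) gives 609·m = 6·194 − 15·32 = 684, so m = 228/203.
Then c = (32 − 15·(228/203))/6 = 1538/609.

m = 1.123, c = 2.525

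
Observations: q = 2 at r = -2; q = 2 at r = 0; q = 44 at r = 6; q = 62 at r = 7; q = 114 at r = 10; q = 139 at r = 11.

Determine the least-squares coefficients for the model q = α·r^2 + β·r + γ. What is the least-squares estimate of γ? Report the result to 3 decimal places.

Normal-equation sums: Σr^2·r^2 = 28354, Σr^2·r = 2882, Σr^2 = 310, Σr·r = 310, Σr = 32, Σ1 = 6.
Moment sums: Σr^2·q = 32849, Σr·q = 3363, Σq = 363.
AᵀA·[α, β, γ]ᵀ = Aᵀq becomes [[28354, 2882, 310]; [2882, 310, 32]; [310, 32, 6]]·[α, β, γ]ᵀ = [32849, 3363, 363]ᵀ.
Row-reducing yields α = 3323/3306, β = 2278/1653, γ = 671/551.

γ = 1.218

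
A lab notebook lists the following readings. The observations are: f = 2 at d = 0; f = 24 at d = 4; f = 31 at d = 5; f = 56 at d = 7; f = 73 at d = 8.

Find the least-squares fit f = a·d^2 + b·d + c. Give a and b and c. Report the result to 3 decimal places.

a = 0.919, b = 1.397, c = 2.201

Setting ∂/∂a … = 0 gives: 7378·a + 1044·b + 154·c = 8575;  1044·a + 154·b + 24·c = 1227;  154·a + 24·b + 5·c = 186.
(Σd^2·d^2 = 7378, Σd^2·d = 1044, Σd^2 = 154, Σd·d = 154, Σd = 24, Σ1 = 5, Σd^2·f = 8575, Σd·f = 1227, Σf = 186.)
Solving the 3×3 system (Gaussian elimination) gives a = 21421/23318, b = 32571/23318, c = 25661/11659.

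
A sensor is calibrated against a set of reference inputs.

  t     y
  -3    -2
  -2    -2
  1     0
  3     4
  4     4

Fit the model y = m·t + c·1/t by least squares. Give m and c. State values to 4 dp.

Sums needed: Σt·t = 39, Σt·1/t = 5, Σ1/t·1/t = 221/144.
Right-hand side: Σt·y = 38, Σ1/t·y = 4.
AᵀA·[m, c]ᵀ = Aᵀy becomes [[39, 5]; [5, 221/144]]·[m, c]ᵀ = [38, 4]ᵀ.
Eliminating c: (221/144)·(row 1) − 5·(row 2) gives (1673/48)·m = (221/144)·38 − 5·4 = 2759/72, so m = 5518/5019.
Then c = (4 − 5·(5518/5019))/(221/144) = -1632/1673.

m = 1.0994, c = -0.9755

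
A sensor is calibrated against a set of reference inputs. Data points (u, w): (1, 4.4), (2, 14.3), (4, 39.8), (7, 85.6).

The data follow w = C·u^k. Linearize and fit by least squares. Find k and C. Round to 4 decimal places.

With ln wᵢ as the transformed response and ln uᵢ as the regressor:
XᵀX = [[6.1888, 4.0254]; [4.0254, 4]], rhs = [15.6096, 12.2754]ᵀ  (here Σln u = 4.0254, Σ(ln u)² = 6.1888, Σln w = 12.2754, Σln u·ln w = 15.6096).
Slope k = (n·Σln u·ln w − Σln u·Σln w)/(n·Σ(ln u)² − (Σln u)²) = (4·15.6096 − 4.0254·12.2754)/8.5519 = 1.52310; ln C = (Σln w − k·Σln u)/n = 1.53610, so C = exp(1.53610) = 4.64642.

k = 1.5231, C = 4.6464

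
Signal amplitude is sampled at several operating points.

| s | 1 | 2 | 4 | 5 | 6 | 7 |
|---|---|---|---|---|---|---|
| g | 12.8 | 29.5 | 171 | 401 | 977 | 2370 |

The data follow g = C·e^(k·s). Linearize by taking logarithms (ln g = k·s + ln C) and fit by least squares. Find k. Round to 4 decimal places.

Linearized form: ln g = k·s + ln C. From the 6 transformed points,
AᵀA = [[131.0000, 25.0000]; [25.0000, 6]], rhs = [155.5561, 31.7246]ᵀ  (here Σs = 25.0000, Σ(s)² = 131.0000, Σln g = 31.7246, Σs·ln g = 155.5561).
Δ = 131.0000·6 − (25.0000)² = 161.0000; k = (155.5561·6 − 25.0000·31.7246)/161.0000 = 0.87094, ln C = (131.0000·31.7246 − 25.0000·155.5561)/161.0000 = 1.65850.

k = 0.8709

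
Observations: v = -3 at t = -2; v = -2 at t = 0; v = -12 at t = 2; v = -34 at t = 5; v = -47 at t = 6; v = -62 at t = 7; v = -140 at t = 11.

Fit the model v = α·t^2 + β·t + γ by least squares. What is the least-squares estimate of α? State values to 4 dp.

α = -0.9911

Sums needed: Σt^2·t^2 = 18995, Σt^2·t = 2015, Σt^2 = 239, Σt·t = 239, Σt = 29, Σ1 = 7.
And Σt^2·v = -22580, Σt·v = -2444, Σv = -300.
Row-reducing yields α = -137292/138523, β = -216068/138523, γ = -354020/138523.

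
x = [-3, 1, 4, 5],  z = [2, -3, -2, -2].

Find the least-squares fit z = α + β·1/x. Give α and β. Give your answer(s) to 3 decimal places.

Setting ∂/∂α … = 0 gives: 4·α + (67/60)·β = -5;  (67/60)·α + (4369/3600)·β = -137/30.
(Σ1 = 4, Σ1/x = 67/60, Σ1/x·1/x = 4369/3600, Σz = -5, Σ1/x·z = -137/30.)
Δ = 4·(4369/3600) − (67/60)² = 1443/400.
α = ((-5)·(4369/3600) − (67/60)·(-137/30))/(1443/400) = -3487/12987; β = (4·(-137/30) − (67/60)·(-5))/(1443/400) = -15220/4329.

α = -0.268, β = -3.516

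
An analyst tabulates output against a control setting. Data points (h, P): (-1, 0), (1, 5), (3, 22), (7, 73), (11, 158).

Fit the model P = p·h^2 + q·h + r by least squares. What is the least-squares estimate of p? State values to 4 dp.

p = 0.9892

MᵀM·[p, q, r]ᵀ = MᵀP reads: 17125·p + 1701·q + 181·r = 22898;  1701·p + 181·q + 21·r = 2320;  181·p + 21·q + 5·r = 258.
(Σh^2·h^2 = 17125, Σh^2·h = 1701, Σh^2 = 181, Σh·h = 181, Σh = 21, Σ1 = 5, Σh^2·P = 22898, Σh·P = 2320, ΣP = 258.)
Inverting the 3×3 Gram matrix, [p, q, r]ᵀ = [7423/7504, 883/268, 14653/7504]ᵀ.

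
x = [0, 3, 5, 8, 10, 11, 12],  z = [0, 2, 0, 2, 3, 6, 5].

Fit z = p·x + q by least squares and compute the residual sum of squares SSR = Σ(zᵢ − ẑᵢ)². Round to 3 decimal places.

SSR = 9.181

Setting ∂/∂p … = 0 gives: 463·p + 49·q = 178;  49·p + 7·q = 18.
det = 463·7 − 49² = 840.
p = (178·7 − 49·18)/840 = 13/30; q = (463·18 − 49·178)/840 = -97/210.
Residuals: 97/210, 122/105, -179/105, -211/210, -61/70, 178/105, 11/42; SSR = 964/105.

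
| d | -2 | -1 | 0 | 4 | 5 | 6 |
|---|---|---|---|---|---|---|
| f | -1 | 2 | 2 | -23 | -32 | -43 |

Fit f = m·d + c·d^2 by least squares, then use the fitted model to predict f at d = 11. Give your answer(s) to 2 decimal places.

f̂ = -129.90

Forming MᵀM = [[82, 396]; [396, 2194]] and Mᵀf = [-510, -2718]ᵀ gives MᵀM·[m, c]ᵀ = Mᵀf.
Δ = 82·2194 − 396² = 23092.
m = ((-510)·2194 − 396·(-2718))/23092 = -10653/5773; c = (82·(-2718) − 396·(-510))/23092 = -5229/5773.
At d = 11: f̂ = (-10653/5773)·(11) + (-5229/5773)·(121) = -32604/251.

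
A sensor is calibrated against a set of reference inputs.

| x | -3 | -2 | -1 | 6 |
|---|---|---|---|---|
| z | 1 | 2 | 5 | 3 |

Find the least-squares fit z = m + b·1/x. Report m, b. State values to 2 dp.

m = 2.00, b = -1.80

Forming MᵀM = [[4, -5/3]; [-5/3, 25/18]] and Mᵀz = [11, -35/6]ᵀ gives MᵀM·[m, b]ᵀ = Mᵀz.
Eliminating b: (25/18)·(row 1) − (-5/3)·(row 2) gives (25/9)·m = (25/18)·11 − (-5/3)·(-35/6) = 50/9, so m = 2.
Then b = ((-35/6) − (-5/3)·2)/(25/18) = -9/5.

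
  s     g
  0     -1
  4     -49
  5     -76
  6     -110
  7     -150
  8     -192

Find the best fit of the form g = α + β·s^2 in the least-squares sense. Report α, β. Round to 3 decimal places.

Normal-equation sums: Σ1 = 6, Σs^2 = 190, Σs^2·s^2 = 8674.
Right-hand side: Σg = -578, Σs^2·g = -26282.
Eliminating β: 8674·(row 1) − 190·(row 2) gives 15944·α = 8674·(-578) − 190·(-26282) = -19992, so α = -2499/1993.
Then β = ((-26282) − 190·(-2499/1993))/8674 = -5984/1993.

α = -1.254, β = -3.003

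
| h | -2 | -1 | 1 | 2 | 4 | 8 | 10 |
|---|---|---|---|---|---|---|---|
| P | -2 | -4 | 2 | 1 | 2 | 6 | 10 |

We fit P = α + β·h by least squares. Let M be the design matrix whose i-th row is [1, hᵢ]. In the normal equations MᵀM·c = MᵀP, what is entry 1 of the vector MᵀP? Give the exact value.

Entry 1 ↔ basis 1, so (MᵀP)_{1} = Σᵢ Pᵢ = (1)·(-2) + (1)·(-4) + (1)·(2) + (1)·(1) + (1)·(2) + (1)·(6) + (1)·(10) = 15.

15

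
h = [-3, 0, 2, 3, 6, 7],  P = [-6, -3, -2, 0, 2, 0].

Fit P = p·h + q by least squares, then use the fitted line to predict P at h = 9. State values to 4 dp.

Sums needed: Σh·h = 107, Σh = 15, Σ1 = 6.
Right-hand side: Σh·P = 26, ΣP = -9.
MᵀM·[p, q]ᵀ = MᵀP becomes [[107, 15]; [15, 6]]·[p, q]ᵀ = [26, -9]ᵀ.
Δ = 107·6 − 15² = 417.
p = (26·6 − 15·(-9))/417 = 97/139; q = (107·(-9) − 15·26)/417 = -451/139.
At h = 9: P̂ = (97/139)·(9) + (-451/139)·(1) = 422/139.

P̂ = 3.0360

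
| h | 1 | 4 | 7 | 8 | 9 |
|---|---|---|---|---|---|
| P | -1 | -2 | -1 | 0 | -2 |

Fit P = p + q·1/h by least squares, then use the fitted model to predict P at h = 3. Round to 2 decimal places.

P̂ = -1.20

Entries of AᵀA: Σ1 = 5, Σ1/h = 821/504, Σ1/h·1/h = 282181/254016.
For AᵀP: ΣP = -6, Σ1/h·P = -235/126.
So AᵀA·[p, q]ᵀ = AᵀP: [[5, 821/504]; [821/504, 282181/254016]]·[p, q]ᵀ = [-6, -235/126]ᵀ.
Δ = 5·(282181/254016) − (821/504)² = 23027/7938.
p = ((-6)·(282181/254016) − (821/504)·(-235/126))/(23027/7938) = -460673/368432; q = (5·(-235/126) − (821/504)·(-6))/(23027/7938) = 7119/46054.
At h = 3: P̂ = (-460673/368432)·(1) + (7119/46054)·(1/3) = -441689/368432.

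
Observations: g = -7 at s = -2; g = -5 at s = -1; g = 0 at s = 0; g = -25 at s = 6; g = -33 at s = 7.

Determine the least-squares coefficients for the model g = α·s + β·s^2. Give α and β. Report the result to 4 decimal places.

From the data, Σs·s = 90, Σs·s^2 = 550, Σs^2·s^2 = 3714.
Moment sums: Σs·g = -362, Σs^2·g = -2550.
Determinant 90·3714 − 550² = 31760.
α = ((-362)·3714 − 550·(-2550))/31760 = 3627/1985; β = (90·(-2550) − 550·(-362))/31760 = -380/397.

α = 1.8272, β = -0.9572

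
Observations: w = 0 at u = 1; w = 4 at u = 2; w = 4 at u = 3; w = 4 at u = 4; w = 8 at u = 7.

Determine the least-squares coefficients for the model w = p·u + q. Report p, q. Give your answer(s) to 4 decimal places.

p = 1.1321, q = 0.1509

With design matrix X, XᵀX = [[79, 17]; [17, 5]] and Xᵀw = [92, 20]ᵀ.
Δ = 79·5 − 17² = 106.
p = (92·5 − 17·20)/106 = 60/53; q = (79·20 − 17·92)/106 = 8/53.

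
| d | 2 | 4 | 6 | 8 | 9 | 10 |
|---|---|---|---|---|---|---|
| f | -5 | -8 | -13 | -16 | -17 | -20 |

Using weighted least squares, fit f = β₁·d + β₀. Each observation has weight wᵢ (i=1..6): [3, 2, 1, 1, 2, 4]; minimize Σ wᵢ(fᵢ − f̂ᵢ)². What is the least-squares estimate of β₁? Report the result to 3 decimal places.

Forming AᵀWA = [[706, 86]; [86, 13]] and AᵀWf = [-1406, -174]ᵀ gives AᵀWA·[β₁, β₀]ᵀ = AᵀWf.
Δ = 706·13 − 86² = 1782.
β₁ = ((-1406)·13 − 86·(-174))/1782 = -1657/891; β₀ = (706·(-174) − 86·(-1406))/1782 = -964/891.

β₁ = -1.860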